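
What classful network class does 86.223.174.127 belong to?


First octet: 86
Binary: 01010110
0xxxxxxx -> Class A (1-126)
Class A, default mask 255.0.0.0 (/8)


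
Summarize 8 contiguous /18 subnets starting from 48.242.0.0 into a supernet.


Original prefix: /18
Number of subnets: 8 = 2^3
New prefix = 18 - 3 = 15
Supernet: 48.242.0.0/15


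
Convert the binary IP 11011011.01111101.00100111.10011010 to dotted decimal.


11011011 = 219
01111101 = 125
00100111 = 39
10011010 = 154
IP: 219.125.39.154


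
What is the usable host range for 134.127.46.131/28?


Network: 134.127.46.128
Broadcast: 134.127.46.143
First usable = network + 1
Last usable = broadcast - 1
Range: 134.127.46.129 to 134.127.46.142


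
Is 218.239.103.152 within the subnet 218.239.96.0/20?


Subnet network: 218.239.96.0
Test IP AND mask: 218.239.96.0
Yes, 218.239.103.152 is in 218.239.96.0/20


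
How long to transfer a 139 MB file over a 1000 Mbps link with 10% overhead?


Effective throughput = 1000 * (1 - 10/100) = 900 Mbps
File size in Mb = 139 * 8 = 1112 Mb
Time = 1112 / 900
Time = 1.2356 seconds


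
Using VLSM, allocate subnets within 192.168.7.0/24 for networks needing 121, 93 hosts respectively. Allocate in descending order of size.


121 hosts -> /25 (126 usable): 192.168.7.0/25
93 hosts -> /25 (126 usable): 192.168.7.128/25
Allocation: 192.168.7.0/25 (121 hosts, 126 usable); 192.168.7.128/25 (93 hosts, 126 usable)


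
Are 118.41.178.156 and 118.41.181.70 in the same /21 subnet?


Mask: 255.255.248.0
118.41.178.156 AND mask = 118.41.176.0
118.41.181.70 AND mask = 118.41.176.0
Yes, same subnet (118.41.176.0)


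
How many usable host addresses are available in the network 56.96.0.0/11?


Host bits = 32 - 11 = 21
Total addresses = 2^21 = 2097152
Usable = total - 2 (network and broadcast)
Usable hosts: 2097150


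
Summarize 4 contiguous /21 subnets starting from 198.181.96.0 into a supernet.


Original prefix: /21
Number of subnets: 4 = 2^2
New prefix = 21 - 2 = 19
Supernet: 198.181.96.0/19


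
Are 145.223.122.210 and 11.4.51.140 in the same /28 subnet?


Mask: 255.255.255.240
145.223.122.210 AND mask = 145.223.122.208
11.4.51.140 AND mask = 11.4.51.128
No, different subnets (145.223.122.208 vs 11.4.51.128)


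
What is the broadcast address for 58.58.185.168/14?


Network: 58.56.0.0/14
Host bits = 18
Set all host bits to 1:
Broadcast: 58.59.255.255


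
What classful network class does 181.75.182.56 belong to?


First octet: 181
Binary: 10110101
10xxxxxx -> Class B (128-191)
Class B, default mask 255.255.0.0 (/16)


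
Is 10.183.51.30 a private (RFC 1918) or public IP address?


RFC 1918 private ranges:
  10.0.0.0/8 (10.0.0.0 - 10.255.255.255)
  172.16.0.0/12 (172.16.0.0 - 172.31.255.255)
  192.168.0.0/16 (192.168.0.0 - 192.168.255.255)
Private (in 10.0.0.0/8)


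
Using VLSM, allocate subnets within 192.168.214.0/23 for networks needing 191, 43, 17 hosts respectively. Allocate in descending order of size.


191 hosts -> /24 (254 usable): 192.168.214.0/24
43 hosts -> /26 (62 usable): 192.168.215.0/26
17 hosts -> /27 (30 usable): 192.168.215.64/27
Allocation: 192.168.214.0/24 (191 hosts, 254 usable); 192.168.215.0/26 (43 hosts, 62 usable); 192.168.215.64/27 (17 hosts, 30 usable)


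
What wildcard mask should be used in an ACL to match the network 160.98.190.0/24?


Subnet mask: 255.255.255.0
Wildcard = 255.255.255.255 - subnet mask
255 - 255 = 0
255 - 255 = 0
255 - 255 = 0
255 - 0 = 255
Wildcard: 0.0.0.255


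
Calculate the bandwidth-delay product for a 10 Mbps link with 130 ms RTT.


BDP = bandwidth * RTT
= 10 Mbps * 130 ms
= 10 * 1e6 * 130 / 1000 bits
= 1300000 bits
= 162500 bytes
= 158.6914 KB
BDP = 1300000 bits (162500 bytes)


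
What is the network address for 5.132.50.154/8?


IP:   00000101.10000100.00110010.10011010
Mask: 11111111.00000000.00000000.00000000
AND operation:
Net:  00000101.00000000.00000000.00000000
Network: 5.0.0.0/8


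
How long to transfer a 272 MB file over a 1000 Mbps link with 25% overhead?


Effective throughput = 1000 * (1 - 25/100) = 750 Mbps
File size in Mb = 272 * 8 = 2176 Mb
Time = 2176 / 750
Time = 2.9013 seconds


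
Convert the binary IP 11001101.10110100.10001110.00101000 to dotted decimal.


11001101 = 205
10110100 = 180
10001110 = 142
00101000 = 40
IP: 205.180.142.40


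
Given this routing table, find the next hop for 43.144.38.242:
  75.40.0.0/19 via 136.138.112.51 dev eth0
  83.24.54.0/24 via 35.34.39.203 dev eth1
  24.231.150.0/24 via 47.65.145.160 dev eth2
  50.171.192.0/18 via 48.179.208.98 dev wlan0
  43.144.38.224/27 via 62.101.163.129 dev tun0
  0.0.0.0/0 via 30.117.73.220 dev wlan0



Longest prefix match for 43.144.38.242:
  /19 75.40.0.0: no
  /24 83.24.54.0: no
  /24 24.231.150.0: no
  /18 50.171.192.0: no
  /27 43.144.38.224: MATCH
  /0 0.0.0.0: MATCH
Selected: next-hop 62.101.163.129 via tun0 (matched /27)


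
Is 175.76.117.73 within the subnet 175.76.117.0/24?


Subnet network: 175.76.117.0
Test IP AND mask: 175.76.117.0
Yes, 175.76.117.73 is in 175.76.117.0/24


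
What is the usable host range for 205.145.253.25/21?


Network: 205.145.248.0
Broadcast: 205.145.255.255
First usable = network + 1
Last usable = broadcast - 1
Range: 205.145.248.1 to 205.145.255.254


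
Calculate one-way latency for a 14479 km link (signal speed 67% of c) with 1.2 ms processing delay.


Speed = 0.67 * 3e5 km/s = 201000 km/s
Propagation delay = 14479 / 201000 = 0.072 s = 72.0348 ms
Processing delay = 1.2 ms
Total one-way latency = 73.2348 ms


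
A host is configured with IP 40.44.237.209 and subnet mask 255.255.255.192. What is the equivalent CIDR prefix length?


Binary: 11111111.11111111.11111111.11000000
Count leading 1s
Prefix: /26


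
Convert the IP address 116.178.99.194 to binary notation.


116 = 01110100
178 = 10110010
99 = 01100011
194 = 11000010
Binary: 01110100.10110010.01100011.11000010


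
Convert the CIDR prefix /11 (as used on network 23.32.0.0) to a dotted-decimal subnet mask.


/11 means 11 network bits, 21 host bits
Binary: 11111111111000000000000000000000
Mask: 255.224.0.0


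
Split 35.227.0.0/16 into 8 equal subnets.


New prefix = 16 + 3 = 19
Each subnet has 8192 addresses
  35.227.0.0/19
  35.227.32.0/19
  35.227.64.0/19
  35.227.96.0/19
  35.227.128.0/19
  35.227.160.0/19
  35.227.192.0/19
  35.227.224.0/19
Subnets: 35.227.0.0/19, 35.227.32.0/19, 35.227.64.0/19, 35.227.96.0/19, 35.227.128.0/19, 35.227.160.0/19, 35.227.192.0/19, 35.227.224.0/19


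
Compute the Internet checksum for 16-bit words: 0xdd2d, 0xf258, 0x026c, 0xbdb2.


Sum all words (with carry folding):
+ 0xdd2d = 0xdd2d
+ 0xf258 = 0xcf86
+ 0x026c = 0xd1f2
+ 0xbdb2 = 0x8fa5
One's complement: ~0x8fa5
Checksum = 0x705a


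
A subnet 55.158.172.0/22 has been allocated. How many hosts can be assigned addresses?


Host bits = 32 - 22 = 10
Total addresses = 2^10 = 1024
Usable = total - 2 (network and broadcast)
Usable hosts: 1022


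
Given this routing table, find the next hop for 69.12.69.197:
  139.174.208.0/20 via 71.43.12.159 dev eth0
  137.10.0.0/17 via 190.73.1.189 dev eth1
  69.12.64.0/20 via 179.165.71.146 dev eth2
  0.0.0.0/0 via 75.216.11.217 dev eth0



Longest prefix match for 69.12.69.197:
  /20 139.174.208.0: no
  /17 137.10.0.0: no
  /20 69.12.64.0: MATCH
  /0 0.0.0.0: MATCH
Selected: next-hop 179.165.71.146 via eth2 (matched /20)


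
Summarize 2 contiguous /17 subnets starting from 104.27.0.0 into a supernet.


Original prefix: /17
Number of subnets: 2 = 2^1
New prefix = 17 - 1 = 16
Supernet: 104.27.0.0/16


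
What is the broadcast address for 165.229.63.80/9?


Network: 165.128.0.0/9
Host bits = 23
Set all host bits to 1:
Broadcast: 165.255.255.255


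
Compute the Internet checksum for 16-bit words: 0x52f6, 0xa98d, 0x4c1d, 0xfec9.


Sum all words (with carry folding):
+ 0x52f6 = 0x52f6
+ 0xa98d = 0xfc83
+ 0x4c1d = 0x48a1
+ 0xfec9 = 0x476b
One's complement: ~0x476b
Checksum = 0xb894


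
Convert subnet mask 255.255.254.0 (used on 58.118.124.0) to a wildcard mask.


Subnet mask: 255.255.254.0
Wildcard = 255.255.255.255 - subnet mask
255 - 255 = 0
255 - 255 = 0
255 - 254 = 1
255 - 0 = 255
Wildcard: 0.0.1.255


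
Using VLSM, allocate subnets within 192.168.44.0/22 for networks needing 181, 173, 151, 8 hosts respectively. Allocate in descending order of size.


181 hosts -> /24 (254 usable): 192.168.44.0/24
173 hosts -> /24 (254 usable): 192.168.45.0/24
151 hosts -> /24 (254 usable): 192.168.46.0/24
8 hosts -> /28 (14 usable): 192.168.47.0/28
Allocation: 192.168.44.0/24 (181 hosts, 254 usable); 192.168.45.0/24 (173 hosts, 254 usable); 192.168.46.0/24 (151 hosts, 254 usable); 192.168.47.0/28 (8 hosts, 14 usable)


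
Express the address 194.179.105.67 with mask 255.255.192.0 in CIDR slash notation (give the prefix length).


Binary: 11111111.11111111.11000000.00000000
Count leading 1s
Prefix: /18


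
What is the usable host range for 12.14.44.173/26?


Network: 12.14.44.128
Broadcast: 12.14.44.191
First usable = network + 1
Last usable = broadcast - 1
Range: 12.14.44.129 to 12.14.44.190


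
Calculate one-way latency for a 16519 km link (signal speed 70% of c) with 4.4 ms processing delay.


Speed = 0.7 * 3e5 km/s = 210000 km/s
Propagation delay = 16519 / 210000 = 0.0787 s = 78.6619 ms
Processing delay = 4.4 ms
Total one-way latency = 83.0619 ms


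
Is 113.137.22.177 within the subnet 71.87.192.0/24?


Subnet network: 71.87.192.0
Test IP AND mask: 113.137.22.0
No, 113.137.22.177 is not in 71.87.192.0/24


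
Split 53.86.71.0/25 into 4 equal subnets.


New prefix = 25 + 2 = 27
Each subnet has 32 addresses
  53.86.71.0/27
  53.86.71.32/27
  53.86.71.64/27
  53.86.71.96/27
Subnets: 53.86.71.0/27, 53.86.71.32/27, 53.86.71.64/27, 53.86.71.96/27


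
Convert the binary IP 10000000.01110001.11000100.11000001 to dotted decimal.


10000000 = 128
01110001 = 113
11000100 = 196
11000001 = 193
IP: 128.113.196.193


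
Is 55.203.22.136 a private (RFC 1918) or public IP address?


RFC 1918 private ranges:
  10.0.0.0/8 (10.0.0.0 - 10.255.255.255)
  172.16.0.0/12 (172.16.0.0 - 172.31.255.255)
  192.168.0.0/16 (192.168.0.0 - 192.168.255.255)
Public (not in any RFC 1918 range)


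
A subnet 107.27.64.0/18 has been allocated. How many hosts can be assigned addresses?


Host bits = 32 - 18 = 14
Total addresses = 2^14 = 16384
Usable = total - 2 (network and broadcast)
Usable hosts: 16382


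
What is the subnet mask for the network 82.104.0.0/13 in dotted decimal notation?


/13 means 13 network bits, 19 host bits
Binary: 11111111111110000000000000000000
Mask: 255.248.0.0


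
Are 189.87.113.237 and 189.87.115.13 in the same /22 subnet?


Mask: 255.255.252.0
189.87.113.237 AND mask = 189.87.112.0
189.87.115.13 AND mask = 189.87.112.0
Yes, same subnet (189.87.112.0)


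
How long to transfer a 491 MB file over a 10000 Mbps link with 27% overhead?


Effective throughput = 10000 * (1 - 27/100) = 7300 Mbps
File size in Mb = 491 * 8 = 3928 Mb
Time = 3928 / 7300
Time = 0.5381 seconds


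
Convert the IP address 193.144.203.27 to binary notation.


193 = 11000001
144 = 10010000
203 = 11001011
27 = 00011011
Binary: 11000001.10010000.11001011.00011011


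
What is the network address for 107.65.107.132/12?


IP:   01101011.01000001.01101011.10000100
Mask: 11111111.11110000.00000000.00000000
AND operation:
Net:  01101011.01000000.00000000.00000000
Network: 107.64.0.0/12


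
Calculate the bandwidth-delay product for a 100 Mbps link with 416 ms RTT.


BDP = bandwidth * RTT
= 100 Mbps * 416 ms
= 100 * 1e6 * 416 / 1000 bits
= 41600000 bits
= 5200000 bytes
= 5078.125 KB
BDP = 41600000 bits (5200000 bytes)


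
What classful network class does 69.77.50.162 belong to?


First octet: 69
Binary: 01000101
0xxxxxxx -> Class A (1-126)
Class A, default mask 255.0.0.0 (/8)


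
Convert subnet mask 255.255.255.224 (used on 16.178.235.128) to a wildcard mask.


Subnet mask: 255.255.255.224
Wildcard = 255.255.255.255 - subnet mask
255 - 255 = 0
255 - 255 = 0
255 - 255 = 0
255 - 224 = 31
Wildcard: 0.0.0.31


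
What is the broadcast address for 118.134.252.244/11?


Network: 118.128.0.0/11
Host bits = 21
Set all host bits to 1:
Broadcast: 118.159.255.255


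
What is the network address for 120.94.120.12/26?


IP:   01111000.01011110.01111000.00001100
Mask: 11111111.11111111.11111111.11000000
AND operation:
Net:  01111000.01011110.01111000.00000000
Network: 120.94.120.0/26


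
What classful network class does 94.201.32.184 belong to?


First octet: 94
Binary: 01011110
0xxxxxxx -> Class A (1-126)
Class A, default mask 255.0.0.0 (/8)


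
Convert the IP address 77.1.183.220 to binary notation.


77 = 01001101
1 = 00000001
183 = 10110111
220 = 11011100
Binary: 01001101.00000001.10110111.11011100


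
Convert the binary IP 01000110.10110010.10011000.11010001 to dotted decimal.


01000110 = 70
10110010 = 178
10011000 = 152
11010001 = 209
IP: 70.178.152.209


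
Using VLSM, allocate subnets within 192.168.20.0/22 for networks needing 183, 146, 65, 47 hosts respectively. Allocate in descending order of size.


183 hosts -> /24 (254 usable): 192.168.20.0/24
146 hosts -> /24 (254 usable): 192.168.21.0/24
65 hosts -> /25 (126 usable): 192.168.22.0/25
47 hosts -> /26 (62 usable): 192.168.22.128/26
Allocation: 192.168.20.0/24 (183 hosts, 254 usable); 192.168.21.0/24 (146 hosts, 254 usable); 192.168.22.0/25 (65 hosts, 126 usable); 192.168.22.128/26 (47 hosts, 62 usable)


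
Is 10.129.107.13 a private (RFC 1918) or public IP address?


RFC 1918 private ranges:
  10.0.0.0/8 (10.0.0.0 - 10.255.255.255)
  172.16.0.0/12 (172.16.0.0 - 172.31.255.255)
  192.168.0.0/16 (192.168.0.0 - 192.168.255.255)
Private (in 10.0.0.0/8)


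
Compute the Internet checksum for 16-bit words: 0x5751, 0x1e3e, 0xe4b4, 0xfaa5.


Sum all words (with carry folding):
+ 0x5751 = 0x5751
+ 0x1e3e = 0x758f
+ 0xe4b4 = 0x5a44
+ 0xfaa5 = 0x54ea
One's complement: ~0x54ea
Checksum = 0xab15


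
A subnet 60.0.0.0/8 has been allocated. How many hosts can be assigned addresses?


Host bits = 32 - 8 = 24
Total addresses = 2^24 = 16777216
Usable = total - 2 (network and broadcast)
Usable hosts: 16777214


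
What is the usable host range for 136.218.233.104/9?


Network: 136.128.0.0
Broadcast: 136.255.255.255
First usable = network + 1
Last usable = broadcast - 1
Range: 136.128.0.1 to 136.255.255.254


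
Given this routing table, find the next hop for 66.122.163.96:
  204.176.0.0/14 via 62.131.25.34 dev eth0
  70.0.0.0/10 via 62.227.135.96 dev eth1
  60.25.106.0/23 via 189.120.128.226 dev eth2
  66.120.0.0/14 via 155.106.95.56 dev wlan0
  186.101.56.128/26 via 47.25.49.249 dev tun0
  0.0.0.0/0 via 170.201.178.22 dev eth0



Longest prefix match for 66.122.163.96:
  /14 204.176.0.0: no
  /10 70.0.0.0: no
  /23 60.25.106.0: no
  /14 66.120.0.0: MATCH
  /26 186.101.56.128: no
  /0 0.0.0.0: MATCH
Selected: next-hop 155.106.95.56 via wlan0 (matched /14)


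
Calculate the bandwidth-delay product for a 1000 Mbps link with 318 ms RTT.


BDP = bandwidth * RTT
= 1000 Mbps * 318 ms
= 1000 * 1e6 * 318 / 1000 bits
= 318000000 bits
= 39750000 bytes
= 38818.3594 KB
BDP = 318000000 bits (39750000 bytes)


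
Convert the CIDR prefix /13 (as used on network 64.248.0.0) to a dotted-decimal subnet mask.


/13 means 13 network bits, 19 host bits
Binary: 11111111111110000000000000000000
Mask: 255.248.0.0


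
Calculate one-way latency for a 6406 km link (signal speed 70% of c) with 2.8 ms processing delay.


Speed = 0.7 * 3e5 km/s = 210000 km/s
Propagation delay = 6406 / 210000 = 0.0305 s = 30.5048 ms
Processing delay = 2.8 ms
Total one-way latency = 33.3048 ms


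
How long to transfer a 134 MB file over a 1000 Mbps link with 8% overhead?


Effective throughput = 1000 * (1 - 8/100) = 920 Mbps
File size in Mb = 134 * 8 = 1072 Mb
Time = 1072 / 920
Time = 1.1652 seconds


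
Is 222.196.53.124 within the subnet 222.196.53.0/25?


Subnet network: 222.196.53.0
Test IP AND mask: 222.196.53.0
Yes, 222.196.53.124 is in 222.196.53.0/25


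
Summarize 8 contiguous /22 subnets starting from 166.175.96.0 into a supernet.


Original prefix: /22
Number of subnets: 8 = 2^3
New prefix = 22 - 3 = 19
Supernet: 166.175.96.0/19


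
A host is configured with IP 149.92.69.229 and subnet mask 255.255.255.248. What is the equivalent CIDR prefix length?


Binary: 11111111.11111111.11111111.11111000
Count leading 1s
Prefix: /29


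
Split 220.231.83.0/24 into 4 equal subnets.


New prefix = 24 + 2 = 26
Each subnet has 64 addresses
  220.231.83.0/26
  220.231.83.64/26
  220.231.83.128/26
  220.231.83.192/26
Subnets: 220.231.83.0/26, 220.231.83.64/26, 220.231.83.128/26, 220.231.83.192/26


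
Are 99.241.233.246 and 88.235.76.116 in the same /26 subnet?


Mask: 255.255.255.192
99.241.233.246 AND mask = 99.241.233.192
88.235.76.116 AND mask = 88.235.76.64
No, different subnets (99.241.233.192 vs 88.235.76.64)


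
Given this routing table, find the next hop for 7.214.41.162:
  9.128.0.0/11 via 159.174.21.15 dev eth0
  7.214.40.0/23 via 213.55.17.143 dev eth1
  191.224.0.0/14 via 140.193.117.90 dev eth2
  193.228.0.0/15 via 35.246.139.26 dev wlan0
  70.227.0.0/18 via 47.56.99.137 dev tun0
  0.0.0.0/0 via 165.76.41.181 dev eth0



Longest prefix match for 7.214.41.162:
  /11 9.128.0.0: no
  /23 7.214.40.0: MATCH
  /14 191.224.0.0: no
  /15 193.228.0.0: no
  /18 70.227.0.0: no
  /0 0.0.0.0: MATCH
Selected: next-hop 213.55.17.143 via eth1 (matched /23)


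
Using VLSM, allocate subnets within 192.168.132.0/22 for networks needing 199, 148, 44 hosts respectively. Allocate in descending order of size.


199 hosts -> /24 (254 usable): 192.168.132.0/24
148 hosts -> /24 (254 usable): 192.168.133.0/24
44 hosts -> /26 (62 usable): 192.168.134.0/26
Allocation: 192.168.132.0/24 (199 hosts, 254 usable); 192.168.133.0/24 (148 hosts, 254 usable); 192.168.134.0/26 (44 hosts, 62 usable)


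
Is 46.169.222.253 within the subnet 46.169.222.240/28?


Subnet network: 46.169.222.240
Test IP AND mask: 46.169.222.240
Yes, 46.169.222.253 is in 46.169.222.240/28


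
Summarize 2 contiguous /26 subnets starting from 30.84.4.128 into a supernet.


Original prefix: /26
Number of subnets: 2 = 2^1
New prefix = 26 - 1 = 25
Supernet: 30.84.4.128/25


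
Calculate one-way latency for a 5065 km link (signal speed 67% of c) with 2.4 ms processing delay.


Speed = 0.67 * 3e5 km/s = 201000 km/s
Propagation delay = 5065 / 201000 = 0.0252 s = 25.199 ms
Processing delay = 2.4 ms
Total one-way latency = 27.599 ms


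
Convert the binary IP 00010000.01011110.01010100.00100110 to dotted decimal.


00010000 = 16
01011110 = 94
01010100 = 84
00100110 = 38
IP: 16.94.84.38


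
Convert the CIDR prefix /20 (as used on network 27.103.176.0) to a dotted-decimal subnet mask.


/20 means 20 network bits, 12 host bits
Binary: 11111111111111111111000000000000
Mask: 255.255.240.0


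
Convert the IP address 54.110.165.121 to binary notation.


54 = 00110110
110 = 01101110
165 = 10100101
121 = 01111001
Binary: 00110110.01101110.10100101.01111001


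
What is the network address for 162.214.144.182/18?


IP:   10100010.11010110.10010000.10110110
Mask: 11111111.11111111.11000000.00000000
AND operation:
Net:  10100010.11010110.10000000.00000000
Network: 162.214.128.0/18


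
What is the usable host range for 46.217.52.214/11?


Network: 46.192.0.0
Broadcast: 46.223.255.255
First usable = network + 1
Last usable = broadcast - 1
Range: 46.192.0.1 to 46.223.255.254


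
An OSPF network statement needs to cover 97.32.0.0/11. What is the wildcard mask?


Subnet mask: 255.224.0.0
Wildcard = 255.255.255.255 - subnet mask
255 - 255 = 0
255 - 224 = 31
255 - 0 = 255
255 - 0 = 255
Wildcard: 0.31.255.255


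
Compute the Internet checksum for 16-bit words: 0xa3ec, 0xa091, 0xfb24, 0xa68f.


Sum all words (with carry folding):
+ 0xa3ec = 0xa3ec
+ 0xa091 = 0x447e
+ 0xfb24 = 0x3fa3
+ 0xa68f = 0xe632
One's complement: ~0xe632
Checksum = 0x19cd


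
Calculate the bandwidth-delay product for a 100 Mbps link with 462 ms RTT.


BDP = bandwidth * RTT
= 100 Mbps * 462 ms
= 100 * 1e6 * 462 / 1000 bits
= 46200000 bits
= 5775000 bytes
= 5639.6484 KB
BDP = 46200000 bits (5775000 bytes)


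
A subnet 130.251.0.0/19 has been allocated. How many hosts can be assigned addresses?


Host bits = 32 - 19 = 13
Total addresses = 2^13 = 8192
Usable = total - 2 (network and broadcast)
Usable hosts: 8190


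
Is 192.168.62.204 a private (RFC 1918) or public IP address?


RFC 1918 private ranges:
  10.0.0.0/8 (10.0.0.0 - 10.255.255.255)
  172.16.0.0/12 (172.16.0.0 - 172.31.255.255)
  192.168.0.0/16 (192.168.0.0 - 192.168.255.255)
Private (in 192.168.0.0/16)


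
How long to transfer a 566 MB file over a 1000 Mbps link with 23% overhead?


Effective throughput = 1000 * (1 - 23/100) = 770 Mbps
File size in Mb = 566 * 8 = 4528 Mb
Time = 4528 / 770
Time = 5.8805 seconds


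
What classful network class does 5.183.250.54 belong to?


First octet: 5
Binary: 00000101
0xxxxxxx -> Class A (1-126)
Class A, default mask 255.0.0.0 (/8)


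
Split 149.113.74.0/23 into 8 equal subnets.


New prefix = 23 + 3 = 26
Each subnet has 64 addresses
  149.113.74.0/26
  149.113.74.64/26
  149.113.74.128/26
  149.113.74.192/26
  149.113.75.0/26
  149.113.75.64/26
  149.113.75.128/26
  149.113.75.192/26
Subnets: 149.113.74.0/26, 149.113.74.64/26, 149.113.74.128/26, 149.113.74.192/26, 149.113.75.0/26, 149.113.75.64/26, 149.113.75.128/26, 149.113.75.192/26


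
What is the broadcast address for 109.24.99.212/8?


Network: 109.0.0.0/8
Host bits = 24
Set all host bits to 1:
Broadcast: 109.255.255.255


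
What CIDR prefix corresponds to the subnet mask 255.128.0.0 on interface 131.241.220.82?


Binary: 11111111.10000000.00000000.00000000
Count leading 1s
Prefix: /9


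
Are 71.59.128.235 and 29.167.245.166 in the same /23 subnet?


Mask: 255.255.254.0
71.59.128.235 AND mask = 71.59.128.0
29.167.245.166 AND mask = 29.167.244.0
No, different subnets (71.59.128.0 vs 29.167.244.0)


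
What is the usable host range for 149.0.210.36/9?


Network: 149.0.0.0
Broadcast: 149.127.255.255
First usable = network + 1
Last usable = broadcast - 1
Range: 149.0.0.1 to 149.127.255.254


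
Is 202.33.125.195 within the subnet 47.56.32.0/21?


Subnet network: 47.56.32.0
Test IP AND mask: 202.33.120.0
No, 202.33.125.195 is not in 47.56.32.0/21


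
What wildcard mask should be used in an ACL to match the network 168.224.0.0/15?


Subnet mask: 255.254.0.0
Wildcard = 255.255.255.255 - subnet mask
255 - 255 = 0
255 - 254 = 1
255 - 0 = 255
255 - 0 = 255
Wildcard: 0.1.255.255


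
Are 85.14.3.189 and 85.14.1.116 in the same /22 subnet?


Mask: 255.255.252.0
85.14.3.189 AND mask = 85.14.0.0
85.14.1.116 AND mask = 85.14.0.0
Yes, same subnet (85.14.0.0)


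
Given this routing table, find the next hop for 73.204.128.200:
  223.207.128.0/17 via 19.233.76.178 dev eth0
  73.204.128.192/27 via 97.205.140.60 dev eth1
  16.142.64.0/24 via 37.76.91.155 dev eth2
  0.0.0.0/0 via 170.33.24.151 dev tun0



Longest prefix match for 73.204.128.200:
  /17 223.207.128.0: no
  /27 73.204.128.192: MATCH
  /24 16.142.64.0: no
  /0 0.0.0.0: MATCH
Selected: next-hop 97.205.140.60 via eth1 (matched /27)


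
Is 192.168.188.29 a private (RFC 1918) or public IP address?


RFC 1918 private ranges:
  10.0.0.0/8 (10.0.0.0 - 10.255.255.255)
  172.16.0.0/12 (172.16.0.0 - 172.31.255.255)
  192.168.0.0/16 (192.168.0.0 - 192.168.255.255)
Private (in 192.168.0.0/16)


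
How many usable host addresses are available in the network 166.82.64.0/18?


Host bits = 32 - 18 = 14
Total addresses = 2^14 = 16384
Usable = total - 2 (network and broadcast)
Usable hosts: 16382


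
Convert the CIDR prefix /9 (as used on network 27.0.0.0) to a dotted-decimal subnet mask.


/9 means 9 network bits, 23 host bits
Binary: 11111111100000000000000000000000
Mask: 255.128.0.0


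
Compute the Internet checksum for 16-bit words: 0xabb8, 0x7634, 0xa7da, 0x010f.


Sum all words (with carry folding):
+ 0xabb8 = 0xabb8
+ 0x7634 = 0x21ed
+ 0xa7da = 0xc9c7
+ 0x010f = 0xcad6
One's complement: ~0xcad6
Checksum = 0x3529


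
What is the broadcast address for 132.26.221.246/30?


Network: 132.26.221.244/30
Host bits = 2
Set all host bits to 1:
Broadcast: 132.26.221.247


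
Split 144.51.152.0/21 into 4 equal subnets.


New prefix = 21 + 2 = 23
Each subnet has 512 addresses
  144.51.152.0/23
  144.51.154.0/23
  144.51.156.0/23
  144.51.158.0/23
Subnets: 144.51.152.0/23, 144.51.154.0/23, 144.51.156.0/23, 144.51.158.0/23


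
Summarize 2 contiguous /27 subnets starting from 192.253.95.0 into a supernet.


Original prefix: /27
Number of subnets: 2 = 2^1
New prefix = 27 - 1 = 26
Supernet: 192.253.95.0/26


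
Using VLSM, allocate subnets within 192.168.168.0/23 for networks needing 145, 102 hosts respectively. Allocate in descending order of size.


145 hosts -> /24 (254 usable): 192.168.168.0/24
102 hosts -> /25 (126 usable): 192.168.169.0/25
Allocation: 192.168.168.0/24 (145 hosts, 254 usable); 192.168.169.0/25 (102 hosts, 126 usable)


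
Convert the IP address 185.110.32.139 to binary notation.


185 = 10111001
110 = 01101110
32 = 00100000
139 = 10001011
Binary: 10111001.01101110.00100000.10001011


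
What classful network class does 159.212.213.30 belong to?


First octet: 159
Binary: 10011111
10xxxxxx -> Class B (128-191)
Class B, default mask 255.255.0.0 (/16)


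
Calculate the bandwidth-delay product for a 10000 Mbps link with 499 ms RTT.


BDP = bandwidth * RTT
= 10000 Mbps * 499 ms
= 10000 * 1e6 * 499 / 1000 bits
= 4990000000 bits
= 623750000 bytes
= 609130.8594 KB
BDP = 4990000000 bits (623750000 bytes)


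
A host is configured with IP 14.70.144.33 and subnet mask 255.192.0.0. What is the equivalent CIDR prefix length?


Binary: 11111111.11000000.00000000.00000000
Count leading 1s
Prefix: /10


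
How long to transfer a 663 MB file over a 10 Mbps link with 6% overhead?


Effective throughput = 10 * (1 - 6/100) = 9.4 Mbps
File size in Mb = 663 * 8 = 5304 Mb
Time = 5304 / 9.4
Time = 564.2553 seconds


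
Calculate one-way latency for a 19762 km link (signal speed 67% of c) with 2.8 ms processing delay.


Speed = 0.67 * 3e5 km/s = 201000 km/s
Propagation delay = 19762 / 201000 = 0.0983 s = 98.3184 ms
Processing delay = 2.8 ms
Total one-way latency = 101.1184 ms


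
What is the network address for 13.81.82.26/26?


IP:   00001101.01010001.01010010.00011010
Mask: 11111111.11111111.11111111.11000000
AND operation:
Net:  00001101.01010001.01010010.00000000
Network: 13.81.82.0/26


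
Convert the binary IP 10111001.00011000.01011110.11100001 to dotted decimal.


10111001 = 185
00011000 = 24
01011110 = 94
11100001 = 225
IP: 185.24.94.225


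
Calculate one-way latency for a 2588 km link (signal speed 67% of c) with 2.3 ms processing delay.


Speed = 0.67 * 3e5 km/s = 201000 km/s
Propagation delay = 2588 / 201000 = 0.0129 s = 12.8756 ms
Processing delay = 2.3 ms
Total one-way latency = 15.1756 ms


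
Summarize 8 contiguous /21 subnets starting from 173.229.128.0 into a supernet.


Original prefix: /21
Number of subnets: 8 = 2^3
New prefix = 21 - 3 = 18
Supernet: 173.229.128.0/18


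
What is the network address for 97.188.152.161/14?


IP:   01100001.10111100.10011000.10100001
Mask: 11111111.11111100.00000000.00000000
AND operation:
Net:  01100001.10111100.00000000.00000000
Network: 97.188.0.0/14


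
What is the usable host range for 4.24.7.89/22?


Network: 4.24.4.0
Broadcast: 4.24.7.255
First usable = network + 1
Last usable = broadcast - 1
Range: 4.24.4.1 to 4.24.7.254


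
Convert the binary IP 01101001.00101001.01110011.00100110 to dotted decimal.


01101001 = 105
00101001 = 41
01110011 = 115
00100110 = 38
IP: 105.41.115.38


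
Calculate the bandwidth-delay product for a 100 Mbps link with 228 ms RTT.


BDP = bandwidth * RTT
= 100 Mbps * 228 ms
= 100 * 1e6 * 228 / 1000 bits
= 22800000 bits
= 2850000 bytes
= 2783.2031 KB
BDP = 22800000 bits (2850000 bytes)


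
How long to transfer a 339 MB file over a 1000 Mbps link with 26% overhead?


Effective throughput = 1000 * (1 - 26/100) = 740 Mbps
File size in Mb = 339 * 8 = 2712 Mb
Time = 2712 / 740
Time = 3.6649 seconds


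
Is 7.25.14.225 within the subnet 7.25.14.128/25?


Subnet network: 7.25.14.128
Test IP AND mask: 7.25.14.128
Yes, 7.25.14.225 is in 7.25.14.128/25


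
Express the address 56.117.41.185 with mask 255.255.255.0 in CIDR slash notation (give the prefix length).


Binary: 11111111.11111111.11111111.00000000
Count leading 1s
Prefix: /24


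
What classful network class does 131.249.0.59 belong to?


First octet: 131
Binary: 10000011
10xxxxxx -> Class B (128-191)
Class B, default mask 255.255.0.0 (/16)


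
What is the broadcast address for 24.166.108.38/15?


Network: 24.166.0.0/15
Host bits = 17
Set all host bits to 1:
Broadcast: 24.167.255.255


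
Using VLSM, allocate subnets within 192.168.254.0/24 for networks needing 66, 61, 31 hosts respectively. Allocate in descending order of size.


66 hosts -> /25 (126 usable): 192.168.254.0/25
61 hosts -> /26 (62 usable): 192.168.254.128/26
31 hosts -> /26 (62 usable): 192.168.254.192/26
Allocation: 192.168.254.0/25 (66 hosts, 126 usable); 192.168.254.128/26 (61 hosts, 62 usable); 192.168.254.192/26 (31 hosts, 62 usable)


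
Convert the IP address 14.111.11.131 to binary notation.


14 = 00001110
111 = 01101111
11 = 00001011
131 = 10000011
Binary: 00001110.01101111.00001011.10000011


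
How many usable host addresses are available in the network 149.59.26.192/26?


Host bits = 32 - 26 = 6
Total addresses = 2^6 = 64
Usable = total - 2 (network and broadcast)
Usable hosts: 62


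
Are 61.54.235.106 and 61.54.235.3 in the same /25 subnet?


Mask: 255.255.255.128
61.54.235.106 AND mask = 61.54.235.0
61.54.235.3 AND mask = 61.54.235.0
Yes, same subnet (61.54.235.0)


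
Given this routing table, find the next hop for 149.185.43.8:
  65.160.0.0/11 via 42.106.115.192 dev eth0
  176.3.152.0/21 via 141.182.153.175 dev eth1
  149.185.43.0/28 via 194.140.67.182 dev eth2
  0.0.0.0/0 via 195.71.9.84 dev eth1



Longest prefix match for 149.185.43.8:
  /11 65.160.0.0: no
  /21 176.3.152.0: no
  /28 149.185.43.0: MATCH
  /0 0.0.0.0: MATCH
Selected: next-hop 194.140.67.182 via eth2 (matched /28)


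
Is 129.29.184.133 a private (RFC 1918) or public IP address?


RFC 1918 private ranges:
  10.0.0.0/8 (10.0.0.0 - 10.255.255.255)
  172.16.0.0/12 (172.16.0.0 - 172.31.255.255)
  192.168.0.0/16 (192.168.0.0 - 192.168.255.255)
Public (not in any RFC 1918 range)


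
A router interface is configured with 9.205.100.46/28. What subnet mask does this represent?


/28 means 28 network bits, 4 host bits
Binary: 11111111111111111111111111110000
Mask: 255.255.255.240


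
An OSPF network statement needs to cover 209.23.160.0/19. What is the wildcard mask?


Subnet mask: 255.255.224.0
Wildcard = 255.255.255.255 - subnet mask
255 - 255 = 0
255 - 255 = 0
255 - 224 = 31
255 - 0 = 255
Wildcard: 0.0.31.255


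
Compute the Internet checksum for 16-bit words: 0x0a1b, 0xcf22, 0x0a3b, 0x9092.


Sum all words (with carry folding):
+ 0x0a1b = 0x0a1b
+ 0xcf22 = 0xd93d
+ 0x0a3b = 0xe378
+ 0x9092 = 0x740b
One's complement: ~0x740b
Checksum = 0x8bf4


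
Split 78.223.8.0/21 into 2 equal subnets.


New prefix = 21 + 1 = 22
Each subnet has 1024 addresses
  78.223.8.0/22
  78.223.12.0/22
Subnets: 78.223.8.0/22, 78.223.12.0/22


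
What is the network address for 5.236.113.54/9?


IP:   00000101.11101100.01110001.00110110
Mask: 11111111.10000000.00000000.00000000
AND operation:
Net:  00000101.10000000.00000000.00000000
Network: 5.128.0.0/9


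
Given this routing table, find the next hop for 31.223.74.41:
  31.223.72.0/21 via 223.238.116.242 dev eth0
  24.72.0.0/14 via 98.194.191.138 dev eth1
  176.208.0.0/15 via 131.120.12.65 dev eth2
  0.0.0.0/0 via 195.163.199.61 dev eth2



Longest prefix match for 31.223.74.41:
  /21 31.223.72.0: MATCH
  /14 24.72.0.0: no
  /15 176.208.0.0: no
  /0 0.0.0.0: MATCH
Selected: next-hop 223.238.116.242 via eth0 (matched /21)


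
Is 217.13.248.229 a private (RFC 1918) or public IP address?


RFC 1918 private ranges:
  10.0.0.0/8 (10.0.0.0 - 10.255.255.255)
  172.16.0.0/12 (172.16.0.0 - 172.31.255.255)
  192.168.0.0/16 (192.168.0.0 - 192.168.255.255)
Public (not in any RFC 1918 range)


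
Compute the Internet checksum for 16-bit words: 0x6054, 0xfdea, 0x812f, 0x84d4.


Sum all words (with carry folding):
+ 0x6054 = 0x6054
+ 0xfdea = 0x5e3f
+ 0x812f = 0xdf6e
+ 0x84d4 = 0x6443
One's complement: ~0x6443
Checksum = 0x9bbc


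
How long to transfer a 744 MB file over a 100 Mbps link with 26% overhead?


Effective throughput = 100 * (1 - 26/100) = 74 Mbps
File size in Mb = 744 * 8 = 5952 Mb
Time = 5952 / 74
Time = 80.4324 seconds


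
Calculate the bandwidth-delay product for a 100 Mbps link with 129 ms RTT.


BDP = bandwidth * RTT
= 100 Mbps * 129 ms
= 100 * 1e6 * 129 / 1000 bits
= 12900000 bits
= 1612500 bytes
= 1574.707 KB
BDP = 12900000 bits (1612500 bytes)


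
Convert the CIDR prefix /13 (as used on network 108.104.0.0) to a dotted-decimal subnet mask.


/13 means 13 network bits, 19 host bits
Binary: 11111111111110000000000000000000
Mask: 255.248.0.0


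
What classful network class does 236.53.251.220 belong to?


First octet: 236
Binary: 11101100
1110xxxx -> Class D (224-239)
Class D (multicast), default mask N/A


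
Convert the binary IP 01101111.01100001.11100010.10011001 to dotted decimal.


01101111 = 111
01100001 = 97
11100010 = 226
10011001 = 153
IP: 111.97.226.153


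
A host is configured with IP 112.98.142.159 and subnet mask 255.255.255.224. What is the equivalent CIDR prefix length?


Binary: 11111111.11111111.11111111.11100000
Count leading 1s
Prefix: /27


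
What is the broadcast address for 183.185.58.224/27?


Network: 183.185.58.224/27
Host bits = 5
Set all host bits to 1:
Broadcast: 183.185.58.255


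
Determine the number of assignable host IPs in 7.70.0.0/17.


Host bits = 32 - 17 = 15
Total addresses = 2^15 = 32768
Usable = total - 2 (network and broadcast)
Usable hosts: 32766


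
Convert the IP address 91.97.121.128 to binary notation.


91 = 01011011
97 = 01100001
121 = 01111001
128 = 10000000
Binary: 01011011.01100001.01111001.10000000


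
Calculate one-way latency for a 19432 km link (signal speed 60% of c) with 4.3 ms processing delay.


Speed = 0.6 * 3e5 km/s = 180000 km/s
Propagation delay = 19432 / 180000 = 0.108 s = 107.9556 ms
Processing delay = 4.3 ms
Total one-way latency = 112.2556 ms


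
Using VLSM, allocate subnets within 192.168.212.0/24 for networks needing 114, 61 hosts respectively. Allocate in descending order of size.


114 hosts -> /25 (126 usable): 192.168.212.0/25
61 hosts -> /26 (62 usable): 192.168.212.128/26
Allocation: 192.168.212.0/25 (114 hosts, 126 usable); 192.168.212.128/26 (61 hosts, 62 usable)


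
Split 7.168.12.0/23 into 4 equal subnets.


New prefix = 23 + 2 = 25
Each subnet has 128 addresses
  7.168.12.0/25
  7.168.12.128/25
  7.168.13.0/25
  7.168.13.128/25
Subnets: 7.168.12.0/25, 7.168.12.128/25, 7.168.13.0/25, 7.168.13.128/25


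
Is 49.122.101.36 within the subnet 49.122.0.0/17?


Subnet network: 49.122.0.0
Test IP AND mask: 49.122.0.0
Yes, 49.122.101.36 is in 49.122.0.0/17


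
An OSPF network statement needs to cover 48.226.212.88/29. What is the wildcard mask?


Subnet mask: 255.255.255.248
Wildcard = 255.255.255.255 - subnet mask
255 - 255 = 0
255 - 255 = 0
255 - 255 = 0
255 - 248 = 7
Wildcard: 0.0.0.7


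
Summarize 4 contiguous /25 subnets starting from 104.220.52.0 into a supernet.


Original prefix: /25
Number of subnets: 4 = 2^2
New prefix = 25 - 2 = 23
Supernet: 104.220.52.0/23


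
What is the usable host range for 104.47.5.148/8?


Network: 104.0.0.0
Broadcast: 104.255.255.255
First usable = network + 1
Last usable = broadcast - 1
Range: 104.0.0.1 to 104.255.255.254


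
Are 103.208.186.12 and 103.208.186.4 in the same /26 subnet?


Mask: 255.255.255.192
103.208.186.12 AND mask = 103.208.186.0
103.208.186.4 AND mask = 103.208.186.0
Yes, same subnet (103.208.186.0)


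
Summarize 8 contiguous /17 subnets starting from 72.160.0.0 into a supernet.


Original prefix: /17
Number of subnets: 8 = 2^3
New prefix = 17 - 3 = 14
Supernet: 72.160.0.0/14


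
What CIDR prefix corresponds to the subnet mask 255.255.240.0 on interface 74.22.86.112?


Binary: 11111111.11111111.11110000.00000000
Count leading 1s
Prefix: /20


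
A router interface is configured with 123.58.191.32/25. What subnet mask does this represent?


/25 means 25 network bits, 7 host bits
Binary: 11111111111111111111111110000000
Mask: 255.255.255.128


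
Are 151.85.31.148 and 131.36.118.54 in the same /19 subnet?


Mask: 255.255.224.0
151.85.31.148 AND mask = 151.85.0.0
131.36.118.54 AND mask = 131.36.96.0
No, different subnets (151.85.0.0 vs 131.36.96.0)


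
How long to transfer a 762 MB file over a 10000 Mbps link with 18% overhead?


Effective throughput = 10000 * (1 - 18/100) = 8200 Mbps
File size in Mb = 762 * 8 = 6096 Mb
Time = 6096 / 8200
Time = 0.7434 seconds


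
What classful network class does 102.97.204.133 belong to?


First octet: 102
Binary: 01100110
0xxxxxxx -> Class A (1-126)
Class A, default mask 255.0.0.0 (/8)


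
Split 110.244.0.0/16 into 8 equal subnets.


New prefix = 16 + 3 = 19
Each subnet has 8192 addresses
  110.244.0.0/19
  110.244.32.0/19
  110.244.64.0/19
  110.244.96.0/19
  110.244.128.0/19
  110.244.160.0/19
  110.244.192.0/19
  110.244.224.0/19
Subnets: 110.244.0.0/19, 110.244.32.0/19, 110.244.64.0/19, 110.244.96.0/19, 110.244.128.0/19, 110.244.160.0/19, 110.244.192.0/19, 110.244.224.0/19


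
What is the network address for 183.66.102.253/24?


IP:   10110111.01000010.01100110.11111101
Mask: 11111111.11111111.11111111.00000000
AND operation:
Net:  10110111.01000010.01100110.00000000
Network: 183.66.102.0/24


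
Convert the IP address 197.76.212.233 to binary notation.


197 = 11000101
76 = 01001100
212 = 11010100
233 = 11101001
Binary: 11000101.01001100.11010100.11101001


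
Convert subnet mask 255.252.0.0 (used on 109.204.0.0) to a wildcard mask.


Subnet mask: 255.252.0.0
Wildcard = 255.255.255.255 - subnet mask
255 - 255 = 0
255 - 252 = 3
255 - 0 = 255
255 - 0 = 255
Wildcard: 0.3.255.255


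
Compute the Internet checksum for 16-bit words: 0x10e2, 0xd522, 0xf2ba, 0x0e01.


Sum all words (with carry folding):
+ 0x10e2 = 0x10e2
+ 0xd522 = 0xe604
+ 0xf2ba = 0xd8bf
+ 0x0e01 = 0xe6c0
One's complement: ~0xe6c0
Checksum = 0x193f


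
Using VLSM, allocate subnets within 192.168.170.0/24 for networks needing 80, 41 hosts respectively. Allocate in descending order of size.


80 hosts -> /25 (126 usable): 192.168.170.0/25
41 hosts -> /26 (62 usable): 192.168.170.128/26
Allocation: 192.168.170.0/25 (80 hosts, 126 usable); 192.168.170.128/26 (41 hosts, 62 usable)


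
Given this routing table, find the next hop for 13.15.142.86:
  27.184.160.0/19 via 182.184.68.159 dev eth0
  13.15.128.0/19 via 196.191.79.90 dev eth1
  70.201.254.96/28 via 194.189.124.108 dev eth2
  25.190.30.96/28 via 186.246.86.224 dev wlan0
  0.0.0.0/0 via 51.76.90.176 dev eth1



Longest prefix match for 13.15.142.86:
  /19 27.184.160.0: no
  /19 13.15.128.0: MATCH
  /28 70.201.254.96: no
  /28 25.190.30.96: no
  /0 0.0.0.0: MATCH
Selected: next-hop 196.191.79.90 via eth1 (matched /19)
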